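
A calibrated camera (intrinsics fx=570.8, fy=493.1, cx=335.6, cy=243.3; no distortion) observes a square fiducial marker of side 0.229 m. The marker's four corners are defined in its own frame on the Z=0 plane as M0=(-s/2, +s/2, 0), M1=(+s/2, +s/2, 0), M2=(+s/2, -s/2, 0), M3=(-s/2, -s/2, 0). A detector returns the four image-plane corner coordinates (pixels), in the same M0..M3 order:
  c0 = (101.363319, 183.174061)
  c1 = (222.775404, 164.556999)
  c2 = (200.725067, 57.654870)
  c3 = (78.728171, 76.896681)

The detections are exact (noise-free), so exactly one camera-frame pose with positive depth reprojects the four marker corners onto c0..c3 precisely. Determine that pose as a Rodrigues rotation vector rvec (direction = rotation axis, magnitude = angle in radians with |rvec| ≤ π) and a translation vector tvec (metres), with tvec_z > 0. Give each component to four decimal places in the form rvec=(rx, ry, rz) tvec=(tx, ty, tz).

Intrinsics K: fx=570.8, fy=493.1, cx=335.6, cy=243.3
Marker side s = 0.229 m; corners in marker frame (Z=0):
  M0 = (-0.1145, +0.1145, 0)
  M1 = (+0.1145, +0.1145, 0)
  M2 = (+0.1145, -0.1145, 0)
  M3 = (-0.1145, -0.1145, 0)
Detected image corners:
  c0 = (101.363319, 183.174061) px
  c1 = (222.775404, 164.556999) px
  c2 = (200.725067, 57.654870) px
  c3 = (78.728171, 76.896681) px
Planar DLT: solve 8×8 A·h = b for H (H[2,2]=1):
  H  [+528.26129 +101.32267 +150.78224]
  H  [-85.21086 +468.45287 +120.74537]
  H  [-0.02118 +0.02487 +1.00000]
B = K⁻¹H; ‖b₁‖=0.952111, ‖b₂‖=0.952111; λ = 2/(‖b₁‖+‖b₂‖) = 1.050298, sign → tz>0 ⇒ λ=+1.050298
r₁ = λ·B[:,0] = (+0.98510,-0.17052,-0.02224); r₂ = λ·B[:,1] = (+0.17108,+0.98491,+0.02612)
r₃ = r₁×r₂ = (+0.01745,-0.02954,+0.99941); SVD([r₁ r₂ r₃]) → R = UVᵀ:
  R  [+0.98510 +0.17108 +0.01745]
  R  [-0.17052 +0.98491 -0.02954]
  R  [-0.02224 +0.02612 +0.99941]
t = (-0.34007, -0.26104, +1.05030) m
tr R = 2.969425; θ = arccos((tr R − 1)/2) = 0.175082 rad = 10.031°
axis k = ((R−Rᵀ)₃₂, (R−Rᵀ)₁₃, (R−Rᵀ)₂₁) / (2 sinθ) = (+0.159771, +0.113947, -0.980556)
rvec = θ·k = (+0.027973, +0.019950, -0.171677)

rvec=(0.0280, 0.0200, -0.1717) tvec=(-0.3401, -0.2610, 1.0503)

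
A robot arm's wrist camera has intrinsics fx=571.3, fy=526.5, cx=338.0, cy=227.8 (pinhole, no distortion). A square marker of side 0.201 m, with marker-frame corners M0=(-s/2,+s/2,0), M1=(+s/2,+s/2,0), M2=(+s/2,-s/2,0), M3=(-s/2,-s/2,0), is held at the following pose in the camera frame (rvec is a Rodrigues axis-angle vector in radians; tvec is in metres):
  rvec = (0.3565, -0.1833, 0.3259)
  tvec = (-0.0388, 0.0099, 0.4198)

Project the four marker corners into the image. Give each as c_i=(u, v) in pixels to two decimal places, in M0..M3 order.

Intrinsics K: fx=571.3, fy=526.5, cx=338.0, cy=227.8
Marker side s = 0.201 m; corners in marker frame (Z=0):
  M0 = (-0.1005, +0.1005, 0)
  M1 = (+0.1005, +0.1005, 0)
  M2 = (+0.1005, -0.1005, 0)
  M3 = (-0.1005, -0.1005, 0)
rvec = (0.3565, -0.1833, 0.3259), |rvec| = θ = 0.51663 rad = 29.600°
Rodrigues: sinθ=0.49395, 1−cosθ=0.13051; R = I + sinθ·[k]× + (1−cosθ)·[k]×²:
    [+0.93164 -0.34355 -0.11844]
    [+0.27964 +0.88592 -0.37006]
    [+0.23207 +0.31164 +0.92143]
t = (-0.0388, 0.0099, 0.4198) m
M0: Pc = R·M0+t = (-0.16696, +0.07083, +0.42780); u = 571.3·(-0.16696)/0.42780 + 338.0 = 115.0394, v = 526.5·(+0.07083)/0.42780 + 227.8 = 314.9732
M1: Pc = R·M1+t = (+0.02030, +0.12704, +0.47444); u = 571.3·(+0.02030)/0.47444 + 338.0 = 362.4477, v = 526.5·(+0.12704)/0.47444 + 227.8 = 368.7781
M2: Pc = R·M2+t = (+0.08936, -0.05103, +0.41180); u = 571.3·(+0.08936)/0.41180 + 338.0 = 461.9650, v = 526.5·(-0.05103)/0.41180 + 227.8 = 162.5557
M3: Pc = R·M3+t = (-0.09790, -0.10724, +0.36516); u = 571.3·(-0.09790)/0.36516 + 338.0 = 184.8280, v = 526.5·(-0.10724)/0.36516 + 227.8 = 73.1781

c0=(115.04, 314.97) c1=(362.45, 368.78) c2=(461.96, 162.56) c3=(184.83, 73.18)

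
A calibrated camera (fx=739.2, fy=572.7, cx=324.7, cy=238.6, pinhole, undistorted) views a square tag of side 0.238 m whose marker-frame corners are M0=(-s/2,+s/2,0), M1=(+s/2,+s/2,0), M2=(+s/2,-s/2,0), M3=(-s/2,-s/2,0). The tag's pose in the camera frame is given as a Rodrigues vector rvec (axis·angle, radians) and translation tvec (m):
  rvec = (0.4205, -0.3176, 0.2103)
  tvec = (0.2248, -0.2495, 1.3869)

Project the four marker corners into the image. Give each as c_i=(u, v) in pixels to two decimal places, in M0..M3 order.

c0=(368.73, 172.95) c1=(477.41, 189.04) c2=(520.59, 98.05) c3=(407.36, 75.17)

Intrinsics K: fx=739.2, fy=572.7, cx=324.7, cy=238.6
Marker side s = 0.238 m; corners in marker frame (Z=0):
  M0 = (-0.1190, +0.1190, 0)
  M1 = (+0.1190, +0.1190, 0)
  M2 = (+0.1190, -0.1190, 0)
  M3 = (-0.1190, -0.1190, 0)
rvec = (0.4205, -0.3176, 0.2103), |rvec| = θ = 0.56738 rad = 32.508°
Rodrigues: sinθ=0.53742, 1−cosθ=0.15669; R = I + sinθ·[k]× + (1−cosθ)·[k]×²:
    [+0.92938 -0.26420 -0.25779]
    [+0.13419 +0.89241 -0.43081]
    [+0.34387 +0.36579 +0.86484]
t = (0.2248, -0.2495, 1.3869) m
M0: Pc = R·M0+t = (+0.08276, -0.15927, +1.38951); u = 739.2·(+0.08276)/1.38951 + 324.7 = 368.7295, v = 572.7·(-0.15927)/1.38951 + 238.6 = 172.9543
M1: Pc = R·M1+t = (+0.30396, -0.12733, +1.47135); u = 739.2·(+0.30396)/1.47135 + 324.7 = 477.4062, v = 572.7·(-0.12733)/1.47135 + 238.6 = 189.0372
M2: Pc = R·M2+t = (+0.36684, -0.33973, +1.38429); u = 739.2·(+0.36684)/1.38429 + 324.7 = 520.5871, v = 572.7·(-0.33973)/1.38429 + 238.6 = 98.0501
M3: Pc = R·M3+t = (+0.14564, -0.37167, +1.30245); u = 739.2·(+0.14564)/1.30245 + 324.7 = 407.3596, v = 572.7·(-0.37167)/1.30245 + 238.6 = 75.1749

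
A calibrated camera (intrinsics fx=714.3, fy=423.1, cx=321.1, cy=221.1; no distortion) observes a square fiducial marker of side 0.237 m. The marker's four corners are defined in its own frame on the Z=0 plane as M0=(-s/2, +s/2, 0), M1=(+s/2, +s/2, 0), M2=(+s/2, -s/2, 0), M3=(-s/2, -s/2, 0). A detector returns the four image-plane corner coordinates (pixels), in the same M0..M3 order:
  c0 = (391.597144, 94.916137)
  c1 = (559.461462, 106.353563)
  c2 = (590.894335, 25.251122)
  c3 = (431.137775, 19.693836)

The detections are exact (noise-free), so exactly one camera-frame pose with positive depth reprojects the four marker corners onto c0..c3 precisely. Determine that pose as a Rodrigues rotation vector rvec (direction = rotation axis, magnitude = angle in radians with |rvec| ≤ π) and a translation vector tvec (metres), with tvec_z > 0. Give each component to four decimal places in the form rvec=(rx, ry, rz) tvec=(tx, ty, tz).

Intrinsics K: fx=714.3, fy=423.1, cx=321.1, cy=221.1
Marker side s = 0.237 m; corners in marker frame (Z=0):
  M0 = (-0.1185, +0.1185, 0)
  M1 = (+0.1185, +0.1185, 0)
  M2 = (+0.1185, -0.1185, 0)
  M3 = (-0.1185, -0.1185, 0)
Detected image corners:
  c0 = (391.597144, 94.916137) px
  c1 = (559.461462, 106.353563) px
  c2 = (590.894335, 25.251122) px
  c3 = (431.137775, 19.693836) px
Planar DLT: solve 8×8 A·h = b for H (H[2,2]=1):
  H  [+548.60046 -284.10022 +491.04825]
  H  [+17.73134 +312.68141 +60.15266]
  H  [-0.28794 -0.27122 +1.00000]
B = K⁻¹H; ‖b₁‖=0.961956, ‖b₂‖=0.961956; λ = 2/(‖b₁‖+‖b₂‖) = 1.039549, sign → tz>0 ⇒ λ=+1.039549
r₁ = λ·B[:,0] = (+0.93296,+0.19999,-0.29933); r₂ = λ·B[:,1] = (-0.28672,+0.91559,-0.28194)
r₃ = r₁×r₂ = (+0.21768,+0.34886,+0.91154); SVD([r₁ r₂ r₃]) → R = UVᵀ:
  R  [+0.93296 -0.28672 +0.21768]
  R  [+0.19999 +0.91559 +0.34886]
  R  [-0.29933 -0.28194 +0.91154]
t = (+0.24733, -0.39544, +1.03955) m
tr R = 2.760087; θ = arccos((tr R − 1)/2) = 0.494842 rad = 28.352°
axis k = ((R−Rᵀ)₃₂, (R−Rᵀ)₁₃, (R−Rᵀ)₂₁) / (2 sinθ) = (-0.664156, +0.544338, +0.512438)
rvec = θ·k = (-0.328652, +0.269361, +0.253576)

rvec=(-0.3287, 0.2694, 0.2536) tvec=(0.2473, -0.3954, 1.0395)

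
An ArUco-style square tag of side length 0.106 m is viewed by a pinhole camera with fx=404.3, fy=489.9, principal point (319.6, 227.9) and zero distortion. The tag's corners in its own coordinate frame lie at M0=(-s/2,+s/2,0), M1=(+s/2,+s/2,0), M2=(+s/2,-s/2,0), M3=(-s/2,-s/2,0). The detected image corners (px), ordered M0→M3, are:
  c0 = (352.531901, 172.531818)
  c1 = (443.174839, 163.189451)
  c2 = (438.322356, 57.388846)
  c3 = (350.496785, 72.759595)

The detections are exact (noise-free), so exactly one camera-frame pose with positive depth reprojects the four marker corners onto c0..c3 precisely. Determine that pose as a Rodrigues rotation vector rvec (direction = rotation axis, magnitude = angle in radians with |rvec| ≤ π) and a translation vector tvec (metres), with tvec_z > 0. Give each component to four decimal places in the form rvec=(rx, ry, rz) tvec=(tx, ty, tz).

Intrinsics K: fx=404.3, fy=489.9, cx=319.6, cy=227.9
Marker side s = 0.106 m; corners in marker frame (Z=0):
  M0 = (-0.0530, +0.0530, 0)
  M1 = (+0.0530, +0.0530, 0)
  M2 = (+0.0530, -0.0530, 0)
  M3 = (-0.0530, -0.0530, 0)
Detected image corners:
  c0 = (352.531901, 172.531818) px
  c1 = (443.174839, 163.189451) px
  c2 = (438.322356, 57.388846) px
  c3 = (350.496785, 72.759595) px
Planar DLT: solve 8×8 A·h = b for H (H[2,2]=1):
  H  [+609.35335 -76.94983 +394.71972]
  H  [-185.28080 +936.74461 +115.90977]
  H  [-0.58638 -0.27523 +1.00000]
B = K⁻¹H; ‖b₁‖=2.058809, ‖b₂‖=2.058809; λ = 2/(‖b₁‖+‖b₂‖) = 0.485718, sign → tz>0 ⇒ λ=+0.485718
r₁ = λ·B[:,0] = (+0.95721,-0.05120,-0.28482); r₂ = λ·B[:,1] = (+0.01323,+0.99094,-0.13368)
r₃ = r₁×r₂ = (+0.28908,+0.12419,+0.94921); SVD([r₁ r₂ r₃]) → R = UVᵀ:
  R  [+0.95721 +0.01323 +0.28908]
  R  [-0.05120 +0.99094 +0.12419]
  R  [-0.28482 -0.13368 +0.94921]
t = (+0.09025, -0.11103, +0.48572) m
tr R = 2.897364; θ = arccos((tr R − 1)/2) = 0.321755 rad = 18.435°
axis k = ((R−Rᵀ)₃₂, (R−Rᵀ)₁₃, (R−Rᵀ)₂₁) / (2 sinθ) = (-0.407732, +0.907401, -0.101876)
rvec = θ·k = (-0.131190, +0.291961, -0.032779)

rvec=(-0.1312, 0.2920, -0.0328) tvec=(0.0902, -0.1110, 0.4857)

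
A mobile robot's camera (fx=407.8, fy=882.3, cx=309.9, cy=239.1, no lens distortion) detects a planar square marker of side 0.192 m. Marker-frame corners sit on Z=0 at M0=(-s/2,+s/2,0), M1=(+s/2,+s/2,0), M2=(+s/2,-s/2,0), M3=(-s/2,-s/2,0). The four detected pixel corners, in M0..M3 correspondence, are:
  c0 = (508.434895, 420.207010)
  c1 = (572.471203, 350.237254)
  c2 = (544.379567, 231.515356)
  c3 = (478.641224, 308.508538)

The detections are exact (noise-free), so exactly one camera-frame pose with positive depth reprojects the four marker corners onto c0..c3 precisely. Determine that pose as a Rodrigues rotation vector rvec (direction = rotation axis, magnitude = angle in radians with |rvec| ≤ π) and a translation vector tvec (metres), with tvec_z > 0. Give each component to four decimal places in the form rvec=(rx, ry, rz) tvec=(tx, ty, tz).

rvec=(0.3036, 0.1293, -0.5728) tvec=(0.6016, 0.1164, 1.1368)

Intrinsics K: fx=407.8, fy=882.3, cx=309.9, cy=239.1
Marker side s = 0.192 m; corners in marker frame (Z=0):
  M0 = (-0.0960, +0.0960, 0)
  M1 = (+0.0960, +0.0960, 0)
  M2 = (+0.0960, -0.0960, 0)
  M3 = (-0.0960, -0.0960, 0)
Detected image corners:
  c0 = (508.434895, 420.207010) px
  c1 = (572.471203, 350.237254) px
  c2 = (544.379567, 231.515356) px
  c3 = (478.641224, 308.508538) px
Planar DLT: solve 8×8 A·h = b for H (H[2,2]=1):
  H  [+243.52734 +264.75556 +525.72405]
  H  [-441.09406 +670.70535 +329.44754]
  H  [-0.17935 +0.21662 +1.00000]
B = K⁻¹H; ‖b₁‖=0.879684, ‖b₂‖=0.879684; λ = 2/(‖b₁‖+‖b₂‖) = 1.136772, sign → tz>0 ⇒ λ=+1.136772
r₁ = λ·B[:,0] = (+0.83379,-0.51306,-0.20388); r₂ = λ·B[:,1] = (+0.55090,+0.79742,+0.24624)
r₃ = r₁×r₂ = (+0.03624,-0.31763,+0.94752); SVD([r₁ r₂ r₃]) → R = UVᵀ:
  R  [+0.83379 +0.55090 +0.03624]
  R  [-0.51306 +0.79742 -0.31763]
  R  [-0.20388 +0.24624 +0.94752]
t = (+0.60163, +0.11641, +1.13677) m
tr R = 2.578726; θ = arccos((tr R − 1)/2) = 0.661026 rad = 37.874°
axis k = ((R−Rᵀ)₃₂, (R−Rᵀ)₁₃, (R−Rᵀ)₂₁) / (2 sinθ) = (+0.459237, +0.195562, -0.866520)
rvec = θ·k = (+0.303567, +0.129271, -0.572792)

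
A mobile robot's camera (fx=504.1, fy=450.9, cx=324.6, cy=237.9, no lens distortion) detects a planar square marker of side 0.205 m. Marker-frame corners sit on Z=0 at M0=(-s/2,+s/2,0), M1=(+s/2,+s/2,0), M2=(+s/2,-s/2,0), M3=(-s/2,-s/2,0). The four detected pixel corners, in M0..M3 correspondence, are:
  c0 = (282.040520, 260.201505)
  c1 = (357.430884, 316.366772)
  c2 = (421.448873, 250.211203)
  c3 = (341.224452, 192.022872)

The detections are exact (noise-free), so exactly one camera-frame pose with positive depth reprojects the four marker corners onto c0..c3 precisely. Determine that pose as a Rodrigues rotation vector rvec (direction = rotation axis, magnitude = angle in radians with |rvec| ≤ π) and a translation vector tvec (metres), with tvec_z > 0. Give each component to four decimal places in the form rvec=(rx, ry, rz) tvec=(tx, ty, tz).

Intrinsics K: fx=504.1, fy=450.9, cx=324.6, cy=237.9
Marker side s = 0.205 m; corners in marker frame (Z=0):
  M0 = (-0.1025, +0.1025, 0)
  M1 = (+0.1025, +0.1025, 0)
  M2 = (+0.1025, -0.1025, 0)
  M3 = (-0.1025, -0.1025, 0)
Detected image corners:
  c0 = (282.040520, 260.201505) px
  c1 = (357.430884, 316.366772) px
  c2 = (421.448873, 250.211203) px
  c3 = (341.224452, 192.022872) px
Planar DLT: solve 8×8 A·h = b for H (H[2,2]=1):
  H  [+355.98835 -212.58968 +349.48065]
  H  [+261.88580 +391.49013 +255.36860]
  H  [-0.06635 +0.25054 +1.00000]
B = K⁻¹H; ‖b₁‖=0.971849, ‖b₂‖=0.971849; λ = 2/(‖b₁‖+‖b₂‖) = 1.028966, sign → tz>0 ⇒ λ=+1.028966
r₁ = λ·B[:,0] = (+0.77060,+0.63365,-0.06827); r₂ = λ·B[:,1] = (-0.59994,+0.75738,+0.25780)
r₃ = r₁×r₂ = (+0.21506,-0.15770,+0.96378); SVD([r₁ r₂ r₃]) → R = UVᵀ:
  R  [+0.77060 -0.59994 +0.21506]
  R  [+0.63365 +0.75738 -0.15770]
  R  [-0.06827 +0.25780 +0.96378]
t = (+0.05079, +0.03986, +1.02897) m
tr R = 2.491762; θ = arccos((tr R − 1)/2) = 0.728940 rad = 41.765°
axis k = ((R−Rᵀ)₃₂, (R−Rᵀ)₁₃, (R−Rᵀ)₂₁) / (2 sinθ) = (+0.311896, +0.212682, +0.926006)
rvec = θ·k = (+0.227354, +0.155033, +0.675003)

rvec=(0.2274, 0.1550, 0.6750) tvec=(0.0508, 0.0399, 1.0290)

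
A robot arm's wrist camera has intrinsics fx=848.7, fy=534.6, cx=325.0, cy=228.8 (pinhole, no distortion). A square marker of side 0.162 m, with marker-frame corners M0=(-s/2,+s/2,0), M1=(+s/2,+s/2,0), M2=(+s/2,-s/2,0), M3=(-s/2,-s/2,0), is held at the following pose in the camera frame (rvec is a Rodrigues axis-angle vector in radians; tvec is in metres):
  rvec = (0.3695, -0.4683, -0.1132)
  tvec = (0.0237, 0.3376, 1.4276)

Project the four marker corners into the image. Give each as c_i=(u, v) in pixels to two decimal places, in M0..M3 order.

c0=(297.36, 389.56) c1=(380.41, 371.18) c2=(380.59, 321.07) c3=(293.87, 337.76)

Intrinsics K: fx=848.7, fy=534.6, cx=325.0, cy=228.8
Marker side s = 0.162 m; corners in marker frame (Z=0):
  M0 = (-0.0810, +0.0810, 0)
  M1 = (+0.0810, +0.0810, 0)
  M2 = (+0.0810, -0.0810, 0)
  M3 = (-0.0810, -0.0810, 0)
rvec = (0.3695, -0.4683, -0.1132), |rvec| = θ = 0.60717 rad = 34.788°
Rodrigues: sinθ=0.57054, 1−cosθ=0.17873; R = I + sinθ·[k]× + (1−cosθ)·[k]×²:
    [+0.88746 +0.02248 -0.46033]
    [-0.19026 +0.92759 -0.32151]
    [+0.41977 +0.37291 +0.82748]
t = (0.0237, 0.3376, 1.4276) m
M0: Pc = R·M0+t = (-0.04636, +0.42815, +1.42380); u = 848.7·(-0.04636)/1.42380 + 325.0 = 297.3636, v = 534.6·(+0.42815)/1.42380 + 228.8 = 389.5574
M1: Pc = R·M1+t = (+0.09741, +0.39732, +1.49181); u = 848.7·(+0.09741)/1.49181 + 325.0 = 380.4145, v = 534.6·(+0.39732)/1.49181 + 228.8 = 371.1838
M2: Pc = R·M2+t = (+0.09376, +0.24705, +1.43140); u = 848.7·(+0.09376)/1.43140 + 325.0 = 380.5941, v = 534.6·(+0.24705)/1.43140 + 228.8 = 321.0699
M3: Pc = R·M3+t = (-0.05001, +0.27788, +1.36339); u = 848.7·(-0.05001)/1.36339 + 325.0 = 293.8722, v = 534.6·(+0.27788)/1.36339 + 228.8 = 337.7581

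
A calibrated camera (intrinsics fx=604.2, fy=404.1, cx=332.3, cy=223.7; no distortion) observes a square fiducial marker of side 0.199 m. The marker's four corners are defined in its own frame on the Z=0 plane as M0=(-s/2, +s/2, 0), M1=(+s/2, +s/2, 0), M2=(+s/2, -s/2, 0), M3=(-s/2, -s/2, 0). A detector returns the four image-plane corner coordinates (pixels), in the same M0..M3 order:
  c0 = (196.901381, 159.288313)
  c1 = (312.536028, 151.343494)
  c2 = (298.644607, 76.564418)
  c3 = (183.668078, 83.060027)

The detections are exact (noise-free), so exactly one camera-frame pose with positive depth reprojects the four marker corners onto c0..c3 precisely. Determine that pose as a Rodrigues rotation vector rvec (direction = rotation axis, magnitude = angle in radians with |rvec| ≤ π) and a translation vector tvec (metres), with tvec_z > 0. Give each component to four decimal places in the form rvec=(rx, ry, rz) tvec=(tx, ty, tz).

rvec=(-0.0473, -0.0943, -0.1219) tvec=(-0.1450, -0.2748, 1.0445)

Intrinsics K: fx=604.2, fy=404.1, cx=332.3, cy=223.7
Marker side s = 0.199 m; corners in marker frame (Z=0):
  M0 = (-0.0995, +0.0995, 0)
  M1 = (+0.0995, +0.0995, 0)
  M2 = (+0.0995, -0.0995, 0)
  M3 = (-0.0995, -0.0995, 0)
Detected image corners:
  c0 = (196.901381, 159.288313) px
  c1 = (312.536028, 151.343494) px
  c2 = (298.644607, 76.564418) px
  c3 = (183.668078, 83.060027) px
Planar DLT: solve 8×8 A·h = b for H (H[2,2]=1):
  H  [+602.39411 +58.35422 +248.44240]
  H  [-25.37386 +374.72861 +117.38210]
  H  [+0.09267 -0.03958 +1.00000]
B = K⁻¹H; ‖b₁‖=0.957396, ‖b₂‖=0.957396; λ = 2/(‖b₁‖+‖b₂‖) = 1.044500, sign → tz>0 ⇒ λ=+1.044500
r₁ = λ·B[:,0] = (+0.98815,-0.11917,+0.09679); r₂ = λ·B[:,1] = (+0.12362,+0.99147,-0.04134)
r₃ = r₁×r₂ = (-0.09104,+0.05282,+0.99445); SVD([r₁ r₂ r₃]) → R = UVᵀ:
  R  [+0.98815 +0.12362 -0.09104]
  R  [-0.11917 +0.99147 +0.05282]
  R  [+0.09679 -0.04134 +0.99445]
t = (-0.14497, -0.27481, +1.04450) m
tr R = 2.974060; θ = arccos((tr R − 1)/2) = 0.161235 rad = 9.238°
axis k = ((R−Rᵀ)₃₂, (R−Rᵀ)₁₃, (R−Rᵀ)₂₁) / (2 sinθ) = (-0.293263, -0.585000, -0.756156)
rvec = θ·k = (-0.047284, -0.094322, -0.121919)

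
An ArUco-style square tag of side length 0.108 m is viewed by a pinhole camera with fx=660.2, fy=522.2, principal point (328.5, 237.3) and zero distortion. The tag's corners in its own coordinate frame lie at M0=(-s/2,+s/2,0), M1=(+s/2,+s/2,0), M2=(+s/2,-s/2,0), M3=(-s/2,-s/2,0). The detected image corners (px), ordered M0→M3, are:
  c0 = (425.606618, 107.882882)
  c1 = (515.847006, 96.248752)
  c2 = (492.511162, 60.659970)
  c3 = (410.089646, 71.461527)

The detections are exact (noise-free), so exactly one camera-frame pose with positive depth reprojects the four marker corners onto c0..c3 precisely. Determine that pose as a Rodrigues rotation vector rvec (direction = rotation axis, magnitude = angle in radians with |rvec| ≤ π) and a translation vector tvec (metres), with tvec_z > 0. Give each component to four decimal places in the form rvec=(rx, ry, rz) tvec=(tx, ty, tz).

rvec=(-0.7471, 0.0922, -0.1326) tvec=(0.1646, -0.2429, 0.8233)

Intrinsics K: fx=660.2, fy=522.2, cx=328.5, cy=237.3
Marker side s = 0.108 m; corners in marker frame (Z=0):
  M0 = (-0.0540, +0.0540, 0)
  M1 = (+0.0540, +0.0540, 0)
  M2 = (+0.0540, -0.0540, 0)
  M3 = (-0.0540, -0.0540, 0)
Detected image corners:
  c0 = (425.606618, 107.882882) px
  c1 = (515.847006, 96.248752) px
  c2 = (492.511162, 60.659970) px
  c3 = (410.089646, 71.461527) px
Planar DLT: solve 8×8 A·h = b for H (H[2,2]=1):
  H  [+777.42080 -202.24463 +460.47621]
  H  [-107.40168 +263.72790 +83.27104]
  H  [-0.04408 -0.82868 +1.00000]
B = K⁻¹H; ‖b₁‖=1.214566, ‖b₂‖=1.214566; λ = 2/(‖b₁‖+‖b₂‖) = 0.823339, sign → tz>0 ⇒ λ=+0.823339
r₁ = λ·B[:,0] = (+0.98758,-0.15285,-0.03629); r₂ = λ·B[:,1] = (+0.08727,+0.72586,-0.68228)
r₃ = r₁×r₂ = (+0.13063,+0.67065,+0.73019); SVD([r₁ r₂ r₃]) → R = UVᵀ:
  R  [+0.98758 +0.08727 +0.13063]
  R  [-0.15285 +0.72586 +0.67065]
  R  [-0.03629 -0.68228 +0.73019]
t = (+0.16459, -0.24285, +0.82334) m
tr R = 2.443628; θ = arccos((tr R − 1)/2) = 0.764376 rad = 43.796°
axis k = ((R−Rᵀ)₃₂, (R−Rᵀ)₁₃, (R−Rᵀ)₂₁) / (2 sinθ) = (-0.977428, +0.120589, -0.173471)
rvec = θ·k = (-0.747123, +0.092176, -0.132597)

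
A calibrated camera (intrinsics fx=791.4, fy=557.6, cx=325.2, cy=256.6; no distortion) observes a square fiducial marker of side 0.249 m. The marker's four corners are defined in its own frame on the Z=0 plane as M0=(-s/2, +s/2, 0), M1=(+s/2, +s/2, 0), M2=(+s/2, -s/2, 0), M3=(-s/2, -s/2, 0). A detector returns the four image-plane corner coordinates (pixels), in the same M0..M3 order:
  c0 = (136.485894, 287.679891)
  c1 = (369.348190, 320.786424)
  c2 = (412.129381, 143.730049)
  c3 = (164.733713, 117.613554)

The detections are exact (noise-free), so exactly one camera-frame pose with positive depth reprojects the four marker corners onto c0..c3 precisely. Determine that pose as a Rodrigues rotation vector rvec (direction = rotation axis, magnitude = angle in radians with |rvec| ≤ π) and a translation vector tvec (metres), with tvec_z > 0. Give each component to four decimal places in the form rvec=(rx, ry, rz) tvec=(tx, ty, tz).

Intrinsics K: fx=791.4, fy=557.6, cx=325.2, cy=256.6
Marker side s = 0.249 m; corners in marker frame (Z=0):
  M0 = (-0.1245, +0.1245, 0)
  M1 = (+0.1245, +0.1245, 0)
  M2 = (+0.1245, -0.1245, 0)
  M3 = (-0.1245, -0.1245, 0)
Detected image corners:
  c0 = (136.485894, 287.679891) px
  c1 = (369.348190, 320.786424) px
  c2 = (412.129381, 143.730049) px
  c3 = (164.733713, 117.613554) px
Planar DLT: solve 8×8 A·h = b for H (H[2,2]=1):
  H  [+909.94597 -84.05174 +267.23887]
  H  [+76.19363 +743.16764 +219.39651]
  H  [-0.19821 +0.21375 +1.00000]
B = K⁻¹H; ‖b₁‖=1.267740, ‖b₂‖=1.267739; λ = 2/(‖b₁‖+‖b₂‖) = 0.788806, sign → tz>0 ⇒ λ=+0.788806
r₁ = λ·B[:,0] = (+0.97121,+0.17974,-0.15635); r₂ = λ·B[:,1] = (-0.15306,+0.97373,+0.16861)
r₃ = r₁×r₂ = (+0.18255,-0.13982,+0.97320); SVD([r₁ r₂ r₃]) → R = UVᵀ:
  R  [+0.97121 -0.15306 +0.18255]
  R  [+0.17974 +0.97373 -0.13982]
  R  [-0.15635 +0.16861 +0.97320]
t = (-0.05777, -0.05263, +0.78881) m
tr R = 2.918141; θ = arccos((tr R − 1)/2) = 0.287095 rad = 16.449°
axis k = ((R−Rᵀ)₃₂, (R−Rᵀ)₁₃, (R−Rᵀ)₂₁) / (2 sinθ) = (+0.544606, +0.598407, +0.587634)
rvec = θ·k = (+0.156354, +0.171799, +0.168707)

rvec=(0.1564, 0.1718, 0.1687) tvec=(-0.0578, -0.0526, 0.7888)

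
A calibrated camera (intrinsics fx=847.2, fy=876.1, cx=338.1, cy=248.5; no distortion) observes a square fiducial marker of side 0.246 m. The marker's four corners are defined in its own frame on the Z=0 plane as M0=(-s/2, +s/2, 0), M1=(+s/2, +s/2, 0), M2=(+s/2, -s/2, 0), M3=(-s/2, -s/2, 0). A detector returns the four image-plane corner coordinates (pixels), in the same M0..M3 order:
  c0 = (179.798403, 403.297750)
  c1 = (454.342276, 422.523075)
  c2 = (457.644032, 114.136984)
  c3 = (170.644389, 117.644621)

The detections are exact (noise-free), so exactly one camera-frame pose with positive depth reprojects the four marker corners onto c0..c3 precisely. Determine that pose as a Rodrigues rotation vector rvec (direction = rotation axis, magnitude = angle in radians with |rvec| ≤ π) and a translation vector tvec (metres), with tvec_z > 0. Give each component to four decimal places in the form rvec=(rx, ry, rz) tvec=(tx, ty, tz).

rvec=(0.1326, 0.2303, 0.0079) tvec=(-0.0237, 0.0157, 0.7186)

Intrinsics K: fx=847.2, fy=876.1, cx=338.1, cy=248.5
Marker side s = 0.246 m; corners in marker frame (Z=0):
  M0 = (-0.1230, +0.1230, 0)
  M1 = (+0.1230, +0.1230, 0)
  M2 = (+0.1230, -0.1230, 0)
  M3 = (-0.1230, -0.1230, 0)
Detected image corners:
  c0 = (179.798403, 403.297750) px
  c1 = (454.342276, 422.523075) px
  c2 = (457.644032, 114.136984) px
  c3 = (170.644389, 117.644621) px
Planar DLT: solve 8×8 A·h = b for H (H[2,2]=1):
  H  [+1041.04986 +70.83342 +310.18407]
  H  [-50.55631 +1254.15258 +267.60218]
  H  [-0.31598 +0.18363 +1.00000]
B = K⁻¹H; ‖b₁‖=1.391639, ‖b₂‖=1.391639; λ = 2/(‖b₁‖+‖b₂‖) = 0.718577, sign → tz>0 ⇒ λ=+0.718577
r₁ = λ·B[:,0] = (+0.97361,+0.02294,-0.22706); r₂ = λ·B[:,1] = (+0.00742,+0.99123,+0.13195)
r₃ = r₁×r₂ = (+0.22809,-0.13015,+0.96490); SVD([r₁ r₂ r₃]) → R = UVᵀ:
  R  [+0.97361 +0.00742 +0.22809]
  R  [+0.02294 +0.99123 -0.13015]
  R  [-0.22706 +0.13195 +0.96490]
t = (-0.02368, +0.01567, +0.71858) m
tr R = 2.929740; θ = arccos((tr R − 1)/2) = 0.265849 rad = 15.232°
axis k = ((R−Rᵀ)₃₂, (R−Rᵀ)₁₃, (R−Rᵀ)₂₁) / (2 sinθ) = (+0.498815, +0.866205, +0.029531)
rvec = θ·k = (+0.132609, +0.230279, +0.007851)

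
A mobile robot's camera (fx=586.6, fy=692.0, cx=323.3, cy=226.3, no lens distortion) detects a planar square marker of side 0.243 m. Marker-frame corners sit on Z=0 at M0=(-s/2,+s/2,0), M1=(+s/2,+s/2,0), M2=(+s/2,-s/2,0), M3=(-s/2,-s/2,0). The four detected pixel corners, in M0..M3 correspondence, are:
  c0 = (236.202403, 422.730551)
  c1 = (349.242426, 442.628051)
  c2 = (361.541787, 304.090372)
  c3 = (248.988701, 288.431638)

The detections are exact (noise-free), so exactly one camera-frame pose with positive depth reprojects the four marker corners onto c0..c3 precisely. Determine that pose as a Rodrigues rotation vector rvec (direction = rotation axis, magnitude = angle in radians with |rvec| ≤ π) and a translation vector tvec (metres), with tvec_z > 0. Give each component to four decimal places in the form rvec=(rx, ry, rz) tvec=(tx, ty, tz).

Intrinsics K: fx=586.6, fy=692.0, cx=323.3, cy=226.3
Marker side s = 0.243 m; corners in marker frame (Z=0):
  M0 = (-0.1215, +0.1215, 0)
  M1 = (+0.1215, +0.1215, 0)
  M2 = (+0.1215, -0.1215, 0)
  M3 = (-0.1215, -0.1215, 0)
Detected image corners:
  c0 = (236.202403, 422.730551) px
  c1 = (349.242426, 442.628051) px
  c2 = (361.541787, 304.090372) px
  c3 = (248.988701, 288.431638) px
Planar DLT: solve 8×8 A·h = b for H (H[2,2]=1):
  H  [+427.17634 -61.05804 +298.16981]
  H  [+28.02111 +549.77035 +364.07521]
  H  [-0.12376 -0.03153 +1.00000]
B = K⁻¹H; ‖b₁‖=0.810048, ‖b₂‖=0.810048; λ = 2/(‖b₁‖+‖b₂‖) = 1.234495, sign → tz>0 ⇒ λ=+1.234495
r₁ = λ·B[:,0] = (+0.98319,+0.09995,-0.15278); r₂ = λ·B[:,1] = (-0.10705,+0.99349,-0.03892)
r₃ = r₁×r₂ = (+0.14790,+0.05462,+0.98749); SVD([r₁ r₂ r₃]) → R = UVᵀ:
  R  [+0.98319 -0.10705 +0.14790]
  R  [+0.09995 +0.99349 +0.05462]
  R  [-0.15278 -0.03892 +0.98749]
t = (-0.05289, +0.24578, +1.23450) m
tr R = 2.964178; θ = arccos((tr R − 1)/2) = 0.189549 rad = 10.860°
axis k = ((R−Rᵀ)₃₂, (R−Rᵀ)₁₃, (R−Rᵀ)₂₁) / (2 sinθ) = (-0.248228, +0.797901, +0.549306)
rvec = θ·k = (-0.047051, +0.151242, +0.104121)

rvec=(-0.0471, 0.1512, 0.1041) tvec=(-0.0529, 0.2458, 1.2345)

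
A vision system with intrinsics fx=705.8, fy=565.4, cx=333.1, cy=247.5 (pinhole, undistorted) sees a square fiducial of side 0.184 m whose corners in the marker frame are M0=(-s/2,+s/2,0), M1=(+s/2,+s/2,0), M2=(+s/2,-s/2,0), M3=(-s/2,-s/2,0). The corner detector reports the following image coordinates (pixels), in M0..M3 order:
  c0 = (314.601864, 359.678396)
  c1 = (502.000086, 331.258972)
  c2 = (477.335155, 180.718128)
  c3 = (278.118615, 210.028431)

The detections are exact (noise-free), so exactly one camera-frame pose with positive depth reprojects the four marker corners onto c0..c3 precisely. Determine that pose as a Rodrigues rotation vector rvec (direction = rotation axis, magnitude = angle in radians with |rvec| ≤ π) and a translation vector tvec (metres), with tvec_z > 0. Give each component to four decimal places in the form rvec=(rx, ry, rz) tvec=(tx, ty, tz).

Intrinsics K: fx=705.8, fy=565.4, cx=333.1, cy=247.5
Marker side s = 0.184 m; corners in marker frame (Z=0):
  M0 = (-0.0920, +0.0920, 0)
  M1 = (+0.0920, +0.0920, 0)
  M2 = (+0.0920, -0.0920, 0)
  M3 = (-0.0920, -0.0920, 0)
Detected image corners:
  c0 = (314.601864, 359.678396) px
  c1 = (502.000086, 331.258972) px
  c2 = (477.335155, 180.718128) px
  c3 = (278.118615, 210.028431) px
Planar DLT: solve 8×8 A·h = b for H (H[2,2]=1):
  H  [+1061.68448 +294.75028 +393.74746]
  H  [-148.49754 +904.28180 +272.64079]
  H  [+0.03071 +0.32741 +1.00000]
B = K⁻¹H; ‖b₁‖=1.515414, ‖b₂‖=1.515414; λ = 2/(‖b₁‖+‖b₂‖) = 0.659886, sign → tz>0 ⇒ λ=+0.659886
r₁ = λ·B[:,0] = (+0.98306,-0.18218,+0.02026); r₂ = λ·B[:,1] = (+0.17361,+0.96082,+0.21605)
r₃ = r₁×r₂ = (-0.05883,-0.20888,+0.97617); SVD([r₁ r₂ r₃]) → R = UVᵀ:
  R  [+0.98306 +0.17361 -0.05883]
  R  [-0.18218 +0.96082 -0.20888]
  R  [+0.02026 +0.21605 +0.97617]
t = (+0.05670, +0.02934, +0.65989) m
tr R = 2.920049; θ = arccos((tr R − 1)/2) = 0.283706 rad = 16.255°
axis k = ((R−Rᵀ)₃₂, (R−Rᵀ)₁₃, (R−Rᵀ)₂₁) / (2 sinθ) = (+0.759034, -0.141282, -0.635537)
rvec = θ·k = (+0.215342, -0.040082, -0.180306)

rvec=(0.2153, -0.0401, -0.1803) tvec=(0.0567, 0.0293, 0.6599)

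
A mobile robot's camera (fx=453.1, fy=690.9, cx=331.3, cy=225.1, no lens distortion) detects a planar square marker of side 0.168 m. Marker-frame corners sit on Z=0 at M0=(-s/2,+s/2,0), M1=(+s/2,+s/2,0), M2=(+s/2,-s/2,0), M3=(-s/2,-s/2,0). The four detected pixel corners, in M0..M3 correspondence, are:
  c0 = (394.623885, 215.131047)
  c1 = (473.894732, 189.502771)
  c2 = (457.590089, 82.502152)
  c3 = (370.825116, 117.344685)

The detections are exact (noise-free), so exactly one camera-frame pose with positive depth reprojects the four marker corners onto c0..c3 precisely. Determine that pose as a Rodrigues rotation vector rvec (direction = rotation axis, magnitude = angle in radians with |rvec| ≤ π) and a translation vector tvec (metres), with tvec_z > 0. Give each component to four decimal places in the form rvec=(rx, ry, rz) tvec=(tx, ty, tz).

Intrinsics K: fx=453.1, fy=690.9, cx=331.3, cy=225.1
Marker side s = 0.168 m; corners in marker frame (Z=0):
  M0 = (-0.0840, +0.0840, 0)
  M1 = (+0.0840, +0.0840, 0)
  M2 = (+0.0840, -0.0840, 0)
  M3 = (-0.0840, -0.0840, 0)
Detected image corners:
  c0 = (394.623885, 215.131047) px
  c1 = (473.894732, 189.502771) px
  c2 = (457.590089, 82.502152) px
  c3 = (370.825116, 117.344685) px
Planar DLT: solve 8×8 A·h = b for H (H[2,2]=1):
  H  [+343.70726 +384.02395 +423.53062]
  H  [-231.71588 +702.71969 +154.24332]
  H  [-0.35188 +0.62232 +1.00000]
B = K⁻¹H; ‖b₁‖=1.097506, ‖b₂‖=1.097506; λ = 2/(‖b₁‖+‖b₂‖) = 0.911157, sign → tz>0 ⇒ λ=+0.911157
r₁ = λ·B[:,0] = (+0.92561,-0.20113,-0.32062); r₂ = λ·B[:,1] = (+0.35764,+0.74200,+0.56703)
r₃ = r₁×r₂ = (+0.12386,-0.63952,+0.75873); SVD([r₁ r₂ r₃]) → R = UVᵀ:
  R  [+0.92561 +0.35764 +0.12386]
  R  [-0.20113 +0.74200 -0.63952]
  R  [-0.32062 +0.56703 +0.75873]
t = (+0.18547, -0.09345, +0.91116) m
tr R = 2.426343; θ = arccos((tr R − 1)/2) = 0.776784 rad = 44.506°
axis k = ((R−Rᵀ)₃₂, (R−Rᵀ)₁₃, (R−Rᵀ)₂₁) / (2 sinθ) = (+0.860604, +0.317037, -0.398557)
rvec = θ·k = (+0.668504, +0.246269, -0.309593)

rvec=(0.6685, 0.2463, -0.3096) tvec=(0.1855, -0.0934, 0.9112)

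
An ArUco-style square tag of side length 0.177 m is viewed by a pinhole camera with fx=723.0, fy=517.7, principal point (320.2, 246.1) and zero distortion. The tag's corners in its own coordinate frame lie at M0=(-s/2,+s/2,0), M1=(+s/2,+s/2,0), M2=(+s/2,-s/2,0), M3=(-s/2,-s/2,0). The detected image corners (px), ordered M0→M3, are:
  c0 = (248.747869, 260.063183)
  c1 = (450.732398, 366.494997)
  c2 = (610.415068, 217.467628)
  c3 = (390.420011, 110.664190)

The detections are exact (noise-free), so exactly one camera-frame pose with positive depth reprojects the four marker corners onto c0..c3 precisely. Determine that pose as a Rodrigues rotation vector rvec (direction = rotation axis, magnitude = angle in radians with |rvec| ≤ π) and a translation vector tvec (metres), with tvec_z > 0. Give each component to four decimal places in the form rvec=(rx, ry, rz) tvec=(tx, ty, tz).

Intrinsics K: fx=723.0, fy=517.7, cx=320.2, cy=246.1
Marker side s = 0.177 m; corners in marker frame (Z=0):
  M0 = (-0.0885, +0.0885, 0)
  M1 = (+0.0885, +0.0885, 0)
  M2 = (+0.0885, -0.0885, 0)
  M3 = (-0.0885, -0.0885, 0)
Detected image corners:
  c0 = (248.747869, 260.063183) px
  c1 = (450.732398, 366.494997) px
  c2 = (610.415068, 217.467628) px
  c3 = (390.420011, 110.664190) px
Planar DLT: solve 8×8 A·h = b for H (H[2,2]=1):
  H  [+1097.53564 -711.73237 +420.86211]
  H  [+550.09525 +920.83500 +239.79233]
  H  [-0.21885 +0.32598 +1.00000]
B = K⁻¹H; ‖b₁‖=2.004235, ‖b₂‖=2.004235; λ = 2/(‖b₁‖+‖b₂‖) = 0.498944, sign → tz>0 ⇒ λ=+0.498944
r₁ = λ·B[:,0] = (+0.80577,+0.58207,-0.10919); r₂ = λ·B[:,1] = (-0.56320,+0.81016,+0.16265)
r₃ = r₁×r₂ = (+0.18314,-0.06956,+0.98062); SVD([r₁ r₂ r₃]) → R = UVᵀ:
  R  [+0.80577 -0.56320 +0.18314]
  R  [+0.58207 +0.81016 -0.06956]
  R  [-0.10919 +0.16265 +0.98062]
t = (+0.06947, -0.00608, +0.49894) m
tr R = 2.596551; θ = arccos((tr R − 1)/2) = 0.646370 rad = 37.034°
axis k = ((R−Rᵀ)₃₂, (R−Rᵀ)₁₃, (R−Rᵀ)₂₁) / (2 sinθ) = (+0.192765, +0.242682, +0.950761)
rvec = θ·k = (+0.124598, +0.156862, +0.614544)

rvec=(0.1246, 0.1569, 0.6145) tvec=(0.0695, -0.0061, 0.4989)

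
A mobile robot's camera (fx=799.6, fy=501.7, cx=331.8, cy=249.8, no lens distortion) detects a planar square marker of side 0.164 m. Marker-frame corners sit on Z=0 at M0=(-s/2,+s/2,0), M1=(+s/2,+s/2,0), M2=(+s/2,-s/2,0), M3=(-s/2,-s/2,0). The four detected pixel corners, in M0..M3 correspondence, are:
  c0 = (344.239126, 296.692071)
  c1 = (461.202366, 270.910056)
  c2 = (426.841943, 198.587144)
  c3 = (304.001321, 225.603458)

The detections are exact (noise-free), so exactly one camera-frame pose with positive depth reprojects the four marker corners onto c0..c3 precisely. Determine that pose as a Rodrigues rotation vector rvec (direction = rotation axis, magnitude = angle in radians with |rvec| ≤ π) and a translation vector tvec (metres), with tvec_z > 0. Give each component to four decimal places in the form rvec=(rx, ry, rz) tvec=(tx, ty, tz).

Intrinsics K: fx=799.6, fy=501.7, cx=331.8, cy=249.8
Marker side s = 0.164 m; corners in marker frame (Z=0):
  M0 = (-0.0820, +0.0820, 0)
  M1 = (+0.0820, +0.0820, 0)
  M2 = (+0.0820, -0.0820, 0)
  M3 = (-0.0820, -0.0820, 0)
Detected image corners:
  c0 = (344.239126, 296.692071) px
  c1 = (461.202366, 270.910056) px
  c2 = (426.841943, 198.587144) px
  c3 = (304.001321, 225.603458) px
Planar DLT: solve 8×8 A·h = b for H (H[2,2]=1):
  H  [+732.42290 +341.67803 +384.54851]
  H  [-159.74854 +510.98975 +248.81780]
  H  [+0.00456 +0.29747 +1.00000]
B = K⁻¹H; ‖b₁‖=0.968725, ‖b₂‖=0.968725; λ = 2/(‖b₁‖+‖b₂‖) = 1.032284, sign → tz>0 ⇒ λ=+1.032284
r₁ = λ·B[:,0] = (+0.94361,-0.33104,+0.00471); r₂ = λ·B[:,1] = (+0.31368,+0.89850,+0.30708)
r₃ = r₁×r₂ = (-0.10588,-0.28828,+0.95167); SVD([r₁ r₂ r₃]) → R = UVᵀ:
  R  [+0.94361 +0.31368 -0.10588]
  R  [-0.33104 +0.89850 -0.28828]
  R  [+0.00471 +0.30708 +0.95167]
t = (+0.06810, -0.00202, +1.03228) m
tr R = 2.793781; θ = arccos((tr R − 1)/2) = 0.458108 rad = 26.248°
axis k = ((R−Rᵀ)₃₂, (R−Rᵀ)₁₃, (R−Rᵀ)₂₁) / (2 sinθ) = (+0.673102, -0.125027, -0.728905)
rvec = θ·k = (+0.308354, -0.057276, -0.333917)

rvec=(0.3084, -0.0573, -0.3339) tvec=(0.0681, -0.0020, 1.0323)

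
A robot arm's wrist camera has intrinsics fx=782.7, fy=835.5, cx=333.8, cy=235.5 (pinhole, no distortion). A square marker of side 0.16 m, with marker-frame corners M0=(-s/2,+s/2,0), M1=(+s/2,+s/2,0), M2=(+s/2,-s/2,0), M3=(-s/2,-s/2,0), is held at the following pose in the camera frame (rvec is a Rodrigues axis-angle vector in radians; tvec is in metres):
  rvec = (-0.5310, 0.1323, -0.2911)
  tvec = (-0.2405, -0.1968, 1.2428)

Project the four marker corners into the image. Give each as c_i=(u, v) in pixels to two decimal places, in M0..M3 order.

Intrinsics K: fx=782.7, fy=835.5, cx=333.8, cy=235.5
Marker side s = 0.16 m; corners in marker frame (Z=0):
  M0 = (-0.0800, +0.0800, 0)
  M1 = (+0.0800, +0.0800, 0)
  M2 = (+0.0800, -0.0800, 0)
  M3 = (-0.0800, -0.0800, 0)
rvec = (-0.5310, 0.1323, -0.2911), |rvec| = θ = 0.61984 rad = 35.514°
Rodrigues: sinθ=0.58091, 1−cosθ=0.18603; R = I + sinθ·[k]× + (1−cosθ)·[k]×²:
    [+0.95049 +0.23880 +0.19883]
    [-0.30683 +0.82245 +0.47900]
    [-0.04915 -0.51629 +0.85500]
t = (-0.2405, -0.1968, 1.2428) m
M0: Pc = R·M0+t = (-0.29744, -0.10646, +1.20543); u = 782.7·(-0.29744)/1.20543 + 333.8 = 140.6712, v = 835.5·(-0.10646)/1.20543 + 235.5 = 161.7124
M1: Pc = R·M1+t = (-0.14536, -0.15555, +1.19756); u = 782.7·(-0.14536)/1.19756 + 333.8 = 238.7985, v = 835.5·(-0.15555)/1.19756 + 235.5 = 126.9776
M2: Pc = R·M2+t = (-0.18356, -0.28714, +1.28017); u = 782.7·(-0.18356)/1.28017 + 333.8 = 221.5683, v = 835.5·(-0.28714)/1.28017 + 235.5 = 48.0977
M3: Pc = R·M3+t = (-0.33564, -0.23805, +1.28804); u = 782.7·(-0.33564)/1.28804 + 333.8 = 129.8396, v = 835.5·(-0.23805)/1.28804 + 235.5 = 81.0864

c0=(140.67, 161.71) c1=(238.80, 126.98) c2=(221.57, 48.10) c3=(129.84, 81.09)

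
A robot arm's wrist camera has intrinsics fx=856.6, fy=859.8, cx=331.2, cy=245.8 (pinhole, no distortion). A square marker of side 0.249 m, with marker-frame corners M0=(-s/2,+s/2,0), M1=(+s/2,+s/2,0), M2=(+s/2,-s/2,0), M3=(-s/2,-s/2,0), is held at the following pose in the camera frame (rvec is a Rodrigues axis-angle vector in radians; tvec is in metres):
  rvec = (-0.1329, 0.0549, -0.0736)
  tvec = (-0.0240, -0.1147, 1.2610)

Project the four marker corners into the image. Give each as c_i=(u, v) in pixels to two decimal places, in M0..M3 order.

Intrinsics K: fx=856.6, fy=859.8, cx=331.2, cy=245.8
Marker side s = 0.249 m; corners in marker frame (Z=0):
  M0 = (-0.1245, +0.1245, 0)
  M1 = (+0.1245, +0.1245, 0)
  M2 = (+0.1245, -0.1245, 0)
  M3 = (-0.1245, -0.1245, 0)
rvec = (-0.1329, 0.0549, -0.0736), |rvec| = θ = 0.16153 rad = 9.255°
Rodrigues: sinθ=0.16083, 1−cosθ=0.01302; R = I + sinθ·[k]× + (1−cosθ)·[k]×²:
    [+0.99579 +0.06964 +0.05954]
    [-0.07692 +0.98849 +0.13031]
    [-0.04978 -0.13434 +0.98968]
t = (-0.0240, -0.1147, 1.2610) m
M0: Pc = R·M0+t = (-0.13931, +0.01794, +1.25047); u = 856.6·(-0.13931)/1.25047 + 331.2 = 235.7724, v = 859.8·(+0.01794)/1.25047 + 245.8 = 258.1373
M1: Pc = R·M1+t = (+0.10865, -0.00121, +1.23808); u = 856.6·(+0.10865)/1.23808 + 331.2 = 406.3703, v = 859.8·(-0.00121)/1.23808 + 245.8 = 244.9596
M2: Pc = R·M2+t = (+0.09131, -0.24734, +1.27153); u = 856.6·(+0.09131)/1.27153 + 331.2 = 392.7109, v = 859.8·(-0.24734)/1.27153 + 245.8 = 78.5480
M3: Pc = R·M3+t = (-0.15665, -0.22819, +1.28392); u = 856.6·(-0.15665)/1.28392 + 331.2 = 226.6895, v = 859.8·(-0.22819)/1.28392 + 245.8 = 92.9890

c0=(235.77, 258.14) c1=(406.37, 244.96) c2=(392.71, 78.55) c3=(226.69, 92.99)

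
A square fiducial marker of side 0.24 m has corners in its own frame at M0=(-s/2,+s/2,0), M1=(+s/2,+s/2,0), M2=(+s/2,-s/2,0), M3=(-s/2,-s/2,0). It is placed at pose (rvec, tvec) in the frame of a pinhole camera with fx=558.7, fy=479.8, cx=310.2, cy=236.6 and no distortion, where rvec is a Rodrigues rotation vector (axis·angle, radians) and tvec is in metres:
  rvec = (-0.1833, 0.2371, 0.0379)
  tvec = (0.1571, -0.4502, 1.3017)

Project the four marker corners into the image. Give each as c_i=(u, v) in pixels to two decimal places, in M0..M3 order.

Intrinsics K: fx=558.7, fy=479.8, cx=310.2, cy=236.6
Marker side s = 0.24 m; corners in marker frame (Z=0):
  M0 = (-0.1200, +0.1200, 0)
  M1 = (+0.1200, +0.1200, 0)
  M2 = (+0.1200, -0.1200, 0)
  M3 = (-0.1200, -0.1200, 0)
rvec = (-0.1833, 0.2371, 0.0379), |rvec| = θ = 0.30208 rad = 17.308°
Rodrigues: sinθ=0.29751, 1−cosθ=0.04528; R = I + sinθ·[k]× + (1−cosθ)·[k]×²:
    [+0.97139 -0.05889 +0.23006]
    [+0.01576 +0.98262 +0.18498]
    [-0.23696 -0.17607 +0.95543]
t = (0.1571, -0.4502, 1.3017) m
M0: Pc = R·M0+t = (+0.03347, -0.33418, +1.30901); u = 558.7·(+0.03347)/1.30901 + 310.2 = 324.4837, v = 479.8·(-0.33418)/1.30901 + 236.6 = 114.1115
M1: Pc = R·M1+t = (+0.26660, -0.33039, +1.25214); u = 558.7·(+0.26660)/1.25214 + 310.2 = 429.1562, v = 479.8·(-0.33039)/1.25214 + 236.6 = 109.9977
M2: Pc = R·M2+t = (+0.28073, -0.56622, +1.29439); u = 558.7·(+0.28073)/1.29439 + 310.2 = 431.3735, v = 479.8·(-0.56622)/1.29439 + 236.6 = 26.7151
M3: Pc = R·M3+t = (+0.04760, -0.57001, +1.35126); u = 558.7·(+0.04760)/1.35126 + 310.2 = 329.8809, v = 479.8·(-0.57001)/1.35126 + 236.6 = 34.2053

c0=(324.48, 114.11) c1=(429.16, 110.00) c2=(431.37, 26.72) c3=(329.88, 34.21)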